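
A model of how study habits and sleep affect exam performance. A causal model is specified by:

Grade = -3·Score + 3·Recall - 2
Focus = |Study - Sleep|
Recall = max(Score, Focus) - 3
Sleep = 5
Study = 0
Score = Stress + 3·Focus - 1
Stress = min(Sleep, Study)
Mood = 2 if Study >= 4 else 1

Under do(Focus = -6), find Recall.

The intervention breaks the incoming arrows to Focus: Focus = |Study - Sleep| no longer applies, and Focus = -6.
Stress = min(Sleep, Study)  [with Sleep=5, Study=0]  = 0
Score = Stress + 3·Focus - 1  [with Stress=0, Focus=-6]  = -19
Recall = max(Score, Focus) - 3  [with Score=-19, Focus=-6]  = -9

-9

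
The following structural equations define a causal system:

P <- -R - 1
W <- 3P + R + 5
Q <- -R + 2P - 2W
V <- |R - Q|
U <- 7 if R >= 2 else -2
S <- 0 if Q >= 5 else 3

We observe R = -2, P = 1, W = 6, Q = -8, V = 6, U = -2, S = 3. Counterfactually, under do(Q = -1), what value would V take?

Intervening sets Q = -1 and removes its equation (Q <- -R + 2P - 2W).
V = |R - Q|  [with R=-2, Q=-1]  = 1

1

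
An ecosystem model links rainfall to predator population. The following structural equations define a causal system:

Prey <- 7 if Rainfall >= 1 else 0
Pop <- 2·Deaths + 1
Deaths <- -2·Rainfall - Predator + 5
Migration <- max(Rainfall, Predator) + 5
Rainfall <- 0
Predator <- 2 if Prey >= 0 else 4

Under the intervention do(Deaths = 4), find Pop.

9

Under do(Deaths=4), the mechanism Deaths <- -2·Rainfall - Predator + 5 is discarded; Deaths is fixed at 4.
Pop = 2·Deaths + 1  [with Deaths=4]  = 9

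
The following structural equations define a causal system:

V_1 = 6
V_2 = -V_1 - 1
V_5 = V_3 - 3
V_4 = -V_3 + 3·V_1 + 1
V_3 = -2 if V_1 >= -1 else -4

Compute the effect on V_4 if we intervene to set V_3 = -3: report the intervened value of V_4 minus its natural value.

1

The intervention breaks the incoming arrows to V_3: V_3 = -2 if V_1 >= -1 else -4 no longer applies, and V_3 = -3.
V_4 = -V_3 + 3·V_1 + 1  [with V_3=-3, V_1=6]  = 22
Without intervention: V_3 = -2 if V_1 >= -1 else -4  [with V_1=6]  = -2; V_4 = -V_3 + 3·V_1 + 1  [with V_3=-2, V_1=6]  = 21.
Change = 22 − 21 = 1.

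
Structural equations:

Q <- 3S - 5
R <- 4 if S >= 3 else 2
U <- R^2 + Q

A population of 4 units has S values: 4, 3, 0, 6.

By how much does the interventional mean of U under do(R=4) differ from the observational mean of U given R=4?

-3.25

do(R=4) breaks R's dependence on S. With R=4 fixed, U across the units is 23, 20, 11, 29, mean 20.75.
Observing R=4 restricts to units where R's equation naturally yields 4: S ∈ {4, 3, 6}. In that subpopulation U = 23, 20, 29, mean 24.
Difference = 20.75 − 24 = -3.25.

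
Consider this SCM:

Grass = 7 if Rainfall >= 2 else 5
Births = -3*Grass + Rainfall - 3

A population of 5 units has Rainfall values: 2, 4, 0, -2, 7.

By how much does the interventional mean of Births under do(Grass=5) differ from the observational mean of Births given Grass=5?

Under do(Grass=5), Grass's equation is replaced by Grass=5 for every unit. Per-unit Births: -16, -14, -18, -20, -11. Mean = -15.8.
E[Births|Grass=5] averages over only the 2 units with Grass=5 (Rainfall = 0, -2): Births = -18, -20, mean -19.
Difference = -15.8 − (-19) = 3.2.

3.2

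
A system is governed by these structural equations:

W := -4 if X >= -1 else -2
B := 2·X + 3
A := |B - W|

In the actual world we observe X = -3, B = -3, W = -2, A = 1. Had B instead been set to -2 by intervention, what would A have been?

0

Under do(B=-2), the mechanism B := 2·X + 3 is discarded; B is fixed at -2.
W = -4 if X >= -1 else -2  [with X=-3]  = -2
A = |B - W|  [with B=-2, W=-2]  = 0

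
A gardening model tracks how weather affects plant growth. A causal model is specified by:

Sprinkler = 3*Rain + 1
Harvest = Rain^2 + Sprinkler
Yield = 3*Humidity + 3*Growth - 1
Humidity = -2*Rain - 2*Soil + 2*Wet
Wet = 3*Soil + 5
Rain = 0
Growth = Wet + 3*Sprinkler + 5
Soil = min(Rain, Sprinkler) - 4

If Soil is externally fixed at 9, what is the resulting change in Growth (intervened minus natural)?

do(Soil=9) replaces the equation Soil = min(Rain, Sprinkler) - 4 with the constant Soil = 9.
Sprinkler = 3*Rain + 1  [with Rain=0]  = 1
Wet = 3*Soil + 5  [with Soil=9]  = 32
Growth = Wet + 3*Sprinkler + 5  [with Wet=32, Sprinkler=1]  = 40
Without intervention: Sprinkler = 3*Rain + 1  [with Rain=0]  = 1; Soil = min(Rain, Sprinkler) - 4  [with Rain=0, Sprinkler=1]  = -4; Wet = 3*Soil + 5  [with Soil=-4]  = -7; Growth = Wet + 3*Sprinkler + 5  [with Wet=-7, Sprinkler=1]  = 1.
Change = 40 − 1 = 39.

39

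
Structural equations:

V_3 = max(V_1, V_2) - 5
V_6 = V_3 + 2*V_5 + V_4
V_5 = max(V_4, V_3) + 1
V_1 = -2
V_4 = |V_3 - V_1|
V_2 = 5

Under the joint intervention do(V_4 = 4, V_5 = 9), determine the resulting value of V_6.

22

The joint intervention fixes V_4 = 4, V_5 = 9, removing each variable's own equation.
V_3 = max(V_1, V_2) - 5  [with V_1=-2, V_2=5]  = 0
V_6 = V_3 + 2*V_5 + V_4  [with V_3=0, V_5=9, V_4=4]  = 22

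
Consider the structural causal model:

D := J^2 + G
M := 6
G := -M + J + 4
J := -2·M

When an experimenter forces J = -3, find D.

Under do(J=-3), the mechanism J := -2·M is discarded; J is fixed at -3.
G = -M + J + 4  [with M=6, J=-3]  = -5
D = J^2 + G  [with J=-3, G=-5]  = 4

4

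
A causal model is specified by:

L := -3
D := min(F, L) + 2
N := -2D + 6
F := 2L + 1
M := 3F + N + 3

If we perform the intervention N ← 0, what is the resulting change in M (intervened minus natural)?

Intervening sets N = 0 and removes its equation (N := -2D + 6).
F = 2L + 1  [with L=-3]  = -5
M = 3F + N + 3  [with F=-5, N=0]  = -12
Without intervention: F = 2L + 1  [with L=-3]  = -5; D = min(F, L) + 2  [with F=-5, L=-3]  = -3; N = -2D + 6  [with D=-3]  = 12; M = 3F + N + 3  [with F=-5, N=12]  = 0.
Change = -12 − 0 = -12.

-12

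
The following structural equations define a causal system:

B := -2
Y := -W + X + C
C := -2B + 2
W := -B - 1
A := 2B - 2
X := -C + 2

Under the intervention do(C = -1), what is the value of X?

3

The intervention breaks the incoming arrows to C: C := -2B + 2 no longer applies, and C = -1.
X = -C + 2  [with C=-1]  = 3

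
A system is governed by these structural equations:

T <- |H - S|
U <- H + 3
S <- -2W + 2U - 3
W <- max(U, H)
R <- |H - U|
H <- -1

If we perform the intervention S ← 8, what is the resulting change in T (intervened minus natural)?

7

The intervention breaks the incoming arrows to S: S <- -2W + 2U - 3 no longer applies, and S = 8.
T = |H - S|  [with H=-1, S=8]  = 9
Without intervention: U = H + 3  [with H=-1]  = 2; W = max(U, H)  [with U=2, H=-1]  = 2; S = -2W + 2U - 3  [with W=2, U=2]  = -3; T = |H - S|  [with H=-1, S=-3]  = 2.
Change = 9 − 2 = 7.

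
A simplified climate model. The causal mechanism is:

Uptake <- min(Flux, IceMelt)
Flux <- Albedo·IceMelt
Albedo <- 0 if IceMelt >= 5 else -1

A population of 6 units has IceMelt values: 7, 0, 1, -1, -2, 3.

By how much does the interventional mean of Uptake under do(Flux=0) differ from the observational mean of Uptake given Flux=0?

Every unit gets Flux=0 under the intervention. Uptake values become 0, 0, 0, -1, -2, 0; E[Uptake|do(Flux=0)] = -0.5.
E[Uptake|Flux=0] averages over only the 2 units with Flux=0 (IceMelt = 7, 0): Uptake = 0, 0, mean 0.
Difference = -0.5 − 0 = -0.5.

-0.5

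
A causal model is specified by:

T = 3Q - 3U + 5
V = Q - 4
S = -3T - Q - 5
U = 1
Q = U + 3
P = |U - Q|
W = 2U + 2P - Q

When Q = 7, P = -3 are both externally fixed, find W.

Setting Q = 7, P = -3 by intervention discards those variables' equations.
W = 2U + 2P - Q  [with U=1, P=-3, Q=7]  = -11

-11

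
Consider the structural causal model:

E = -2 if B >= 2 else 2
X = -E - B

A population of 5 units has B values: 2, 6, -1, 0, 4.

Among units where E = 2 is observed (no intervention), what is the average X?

-1.5

Observing E=2 restricts to units where E's equation naturally yields 2: B ∈ {-1, 0}. In that subpopulation X = -1, -2, mean -1.5.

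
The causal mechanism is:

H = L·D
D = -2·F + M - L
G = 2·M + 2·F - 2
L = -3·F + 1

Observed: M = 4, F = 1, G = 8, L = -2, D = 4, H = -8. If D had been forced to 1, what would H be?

The intervention breaks the incoming arrows to D: D = -2·F + M - L no longer applies, and D = 1.
L = -3·F + 1  [with F=1]  = -2
H = L·D  [with L=-2, D=1]  = -2

-2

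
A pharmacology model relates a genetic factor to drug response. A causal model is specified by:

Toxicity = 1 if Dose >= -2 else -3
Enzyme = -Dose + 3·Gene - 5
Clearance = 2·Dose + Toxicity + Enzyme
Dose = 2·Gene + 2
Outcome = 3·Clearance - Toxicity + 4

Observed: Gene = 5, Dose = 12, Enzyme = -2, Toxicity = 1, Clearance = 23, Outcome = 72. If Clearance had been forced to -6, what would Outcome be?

The intervention breaks the incoming arrows to Clearance: Clearance = 2·Dose + Toxicity + Enzyme no longer applies, and Clearance = -6.
Dose = 2·Gene + 2  [with Gene=5]  = 12
Toxicity = 1 if Dose >= -2 else -3  [with Dose=12]  = 1
Outcome = 3·Clearance - Toxicity + 4  [with Clearance=-6, Toxicity=1]  = -15

-15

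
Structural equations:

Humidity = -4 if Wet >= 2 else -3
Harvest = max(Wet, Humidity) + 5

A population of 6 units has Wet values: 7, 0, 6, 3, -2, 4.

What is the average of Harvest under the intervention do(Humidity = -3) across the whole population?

do(Humidity=-3) breaks Humidity's dependence on Wet. With Humidity=-3 fixed, Harvest across the units is 12, 5, 11, 8, 3, 9, mean 8.

8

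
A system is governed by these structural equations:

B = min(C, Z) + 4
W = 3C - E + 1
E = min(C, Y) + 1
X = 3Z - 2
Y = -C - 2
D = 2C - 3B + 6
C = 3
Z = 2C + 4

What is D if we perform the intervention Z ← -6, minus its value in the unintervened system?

27

do(Z=-6) replaces the equation Z = 2C + 4 with the constant Z = -6.
B = min(C, Z) + 4  [with C=3, Z=-6]  = -2
D = 2C - 3B + 6  [with C=3, B=-2]  = 18
Without intervention: Z = 2C + 4  [with C=3]  = 10; B = min(C, Z) + 4  [with C=3, Z=10]  = 7; D = 2C - 3B + 6  [with C=3, B=7]  = -9.
Change = 18 − (-9) = 27.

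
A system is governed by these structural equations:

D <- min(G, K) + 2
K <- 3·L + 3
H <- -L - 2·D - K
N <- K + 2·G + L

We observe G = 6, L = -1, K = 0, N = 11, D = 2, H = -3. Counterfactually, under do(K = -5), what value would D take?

do(K=-5) replaces the equation K <- 3·L + 3 with the constant K = -5.
D = min(G, K) + 2  [with G=6, K=-5]  = -3

-3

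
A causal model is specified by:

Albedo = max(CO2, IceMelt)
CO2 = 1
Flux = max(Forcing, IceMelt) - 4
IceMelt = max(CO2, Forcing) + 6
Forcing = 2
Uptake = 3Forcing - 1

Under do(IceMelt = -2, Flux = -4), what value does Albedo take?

The joint intervention fixes IceMelt = -2, Flux = -4, removing each variable's own equation.
Albedo = max(CO2, IceMelt)  [with CO2=1, IceMelt=-2]  = 1

1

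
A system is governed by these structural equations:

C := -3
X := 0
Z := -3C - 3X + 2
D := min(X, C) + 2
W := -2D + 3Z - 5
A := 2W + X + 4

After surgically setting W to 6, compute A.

16

The intervention breaks the incoming arrows to W: W := -2D + 3Z - 5 no longer applies, and W = 6.
A = 2W + X + 4  [with W=6, X=0]  = 16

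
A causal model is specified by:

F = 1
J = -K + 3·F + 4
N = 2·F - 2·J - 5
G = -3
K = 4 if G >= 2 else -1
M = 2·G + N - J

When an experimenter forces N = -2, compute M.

The intervention breaks the incoming arrows to N: N = 2·F - 2·J - 5 no longer applies, and N = -2.
K = 4 if G >= 2 else -1  [with G=-3]  = -1
J = -K + 3·F + 4  [with K=-1, F=1]  = 8
M = 2·G + N - J  [with G=-3, N=-2, J=8]  = -16

-16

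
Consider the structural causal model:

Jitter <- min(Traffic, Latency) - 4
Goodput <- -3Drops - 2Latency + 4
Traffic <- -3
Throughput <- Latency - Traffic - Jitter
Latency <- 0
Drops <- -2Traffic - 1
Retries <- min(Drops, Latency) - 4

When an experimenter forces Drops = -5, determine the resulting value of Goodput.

19

The intervention breaks the incoming arrows to Drops: Drops <- -2Traffic - 1 no longer applies, and Drops = -5.
Goodput = -3Drops - 2Latency + 4  [with Drops=-5, Latency=0]  = 19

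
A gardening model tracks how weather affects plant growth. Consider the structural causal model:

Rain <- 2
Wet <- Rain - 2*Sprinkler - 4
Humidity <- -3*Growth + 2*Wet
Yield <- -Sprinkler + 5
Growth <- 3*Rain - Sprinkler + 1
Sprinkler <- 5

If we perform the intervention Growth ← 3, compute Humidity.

-33

Intervening sets Growth = 3 and removes its equation (Growth <- 3*Rain - Sprinkler + 1).
Wet = Rain - 2*Sprinkler - 4  [with Rain=2, Sprinkler=5]  = -12
Humidity = -3*Growth + 2*Wet  [with Growth=3, Wet=-12]  = -33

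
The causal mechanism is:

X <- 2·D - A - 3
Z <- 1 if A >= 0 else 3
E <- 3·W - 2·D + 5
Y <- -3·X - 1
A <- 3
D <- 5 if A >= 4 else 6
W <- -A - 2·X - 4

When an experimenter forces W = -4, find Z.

Intervening sets W = -4 and removes its equation (W <- -A - 2·X - 4).
No directed path runs from W to Z, so Z keeps its natural value.
Z = 1 if A >= 0 else 3  [with A=3]  = 1

1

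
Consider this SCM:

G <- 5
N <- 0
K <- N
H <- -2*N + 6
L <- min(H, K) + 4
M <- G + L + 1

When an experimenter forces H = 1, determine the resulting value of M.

10

Under do(H=1), the mechanism H <- -2*N + 6 is discarded; H is fixed at 1.
K = N  [with N=0]  = 0
L = min(H, K) + 4  [with H=1, K=0]  = 4
M = G + L + 1  [with G=5, L=4]  = 10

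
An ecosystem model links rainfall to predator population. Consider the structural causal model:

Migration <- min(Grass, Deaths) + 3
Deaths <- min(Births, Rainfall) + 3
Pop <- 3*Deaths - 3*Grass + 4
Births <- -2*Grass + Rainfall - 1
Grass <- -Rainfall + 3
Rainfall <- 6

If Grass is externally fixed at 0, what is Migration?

3

do(Grass=0) replaces the equation Grass <- -Rainfall + 3 with the constant Grass = 0.
Births = -2*Grass + Rainfall - 1  [with Grass=0, Rainfall=6]  = 5
Deaths = min(Births, Rainfall) + 3  [with Births=5, Rainfall=6]  = 8
Migration = min(Grass, Deaths) + 3  [with Grass=0, Deaths=8]  = 3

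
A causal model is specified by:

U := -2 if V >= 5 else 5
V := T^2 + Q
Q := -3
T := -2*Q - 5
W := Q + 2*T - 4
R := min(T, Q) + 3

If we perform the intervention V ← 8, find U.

-2

The intervention breaks the incoming arrows to V: V := T^2 + Q no longer applies, and V = 8.
U = -2 if V >= 5 else 5  [with V=8]  = -2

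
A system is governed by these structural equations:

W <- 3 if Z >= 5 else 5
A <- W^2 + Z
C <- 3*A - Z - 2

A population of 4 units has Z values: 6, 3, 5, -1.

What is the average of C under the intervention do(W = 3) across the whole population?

31.5

Every unit gets W=3 under the intervention. C values become 37, 31, 35, 23; E[C|do(W=3)] = 31.5.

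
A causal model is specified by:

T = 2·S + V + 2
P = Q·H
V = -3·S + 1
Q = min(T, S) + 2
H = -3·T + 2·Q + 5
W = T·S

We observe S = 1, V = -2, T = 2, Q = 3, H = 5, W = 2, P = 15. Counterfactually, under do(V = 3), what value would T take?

7

The intervention breaks the incoming arrows to V: V = -3·S + 1 no longer applies, and V = 3.
T = 2·S + V + 2  [with S=1, V=3]  = 7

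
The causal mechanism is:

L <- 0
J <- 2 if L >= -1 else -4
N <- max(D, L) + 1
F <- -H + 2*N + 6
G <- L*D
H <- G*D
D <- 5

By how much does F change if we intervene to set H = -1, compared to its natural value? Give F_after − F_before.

Under do(H=-1), the mechanism H <- G*D is discarded; H is fixed at -1.
N = max(D, L) + 1  [with D=5, L=0]  = 6
F = -H + 2*N + 6  [with H=-1, N=6]  = 19
Without intervention: G = L*D  [with L=0, D=5]  = 0; H = G*D  [with G=0, D=5]  = 0; N = max(D, L) + 1  [with D=5, L=0]  = 6; F = -H + 2*N + 6  [with H=0, N=6]  = 18.
Change = 19 − 18 = 1.

1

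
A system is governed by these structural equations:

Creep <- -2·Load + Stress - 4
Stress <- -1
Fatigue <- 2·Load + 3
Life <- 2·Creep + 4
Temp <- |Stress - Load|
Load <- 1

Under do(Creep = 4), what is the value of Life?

Under do(Creep=4), the mechanism Creep <- -2·Load + Stress - 4 is discarded; Creep is fixed at 4.
Life = 2·Creep + 4  [with Creep=4]  = 12

12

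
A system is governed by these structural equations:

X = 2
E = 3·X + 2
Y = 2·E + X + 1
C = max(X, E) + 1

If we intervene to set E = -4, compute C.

3

Under do(E=-4), the mechanism E = 3·X + 2 is discarded; E is fixed at -4.
C = max(X, E) + 1  [with X=2, E=-4]  = 3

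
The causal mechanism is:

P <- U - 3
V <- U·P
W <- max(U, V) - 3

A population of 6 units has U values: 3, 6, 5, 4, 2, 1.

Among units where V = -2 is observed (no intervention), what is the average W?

-1.5

Conditioning on V=-2 selects the 2 unit(s) with U ∈ {2, 1}. Their W values: -1, -2. Mean = -1.5.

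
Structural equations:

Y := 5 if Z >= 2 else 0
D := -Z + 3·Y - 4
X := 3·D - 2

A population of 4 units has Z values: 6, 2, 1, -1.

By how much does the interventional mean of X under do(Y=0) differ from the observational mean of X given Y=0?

-6

do(Y=0) breaks Y's dependence on Z. With Y=0 fixed, X across the units is -32, -20, -17, -11, mean -20.
E[X|Y=0] averages over only the 2 units with Y=0 (Z = 1, -1): X = -17, -11, mean -14.
Difference = -20 − (-14) = -6.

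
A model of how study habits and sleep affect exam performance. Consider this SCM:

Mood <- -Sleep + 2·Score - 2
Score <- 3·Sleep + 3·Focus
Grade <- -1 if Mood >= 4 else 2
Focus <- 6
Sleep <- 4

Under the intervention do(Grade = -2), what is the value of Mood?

The intervention breaks the incoming arrows to Grade: Grade <- -1 if Mood >= 4 else 2 no longer applies, and Grade = -2.
Since Mood is not a descendant of the intervened variable, it is unaffected.
Score = 3·Sleep + 3·Focus  [with Sleep=4, Focus=6]  = 30
Mood = -Sleep + 2·Score - 2  [with Sleep=4, Score=30]  = 54

54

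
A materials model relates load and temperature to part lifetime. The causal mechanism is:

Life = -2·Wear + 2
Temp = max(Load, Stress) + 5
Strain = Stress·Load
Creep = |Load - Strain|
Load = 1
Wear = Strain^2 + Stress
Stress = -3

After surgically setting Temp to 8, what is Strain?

-3

Under do(Temp=8), the mechanism Temp = max(Load, Stress) + 5 is discarded; Temp is fixed at 8.
Since Strain is not a descendant of the intervened variable, it is unaffected.
Strain = Stress·Load  [with Stress=-3, Load=1]  = -3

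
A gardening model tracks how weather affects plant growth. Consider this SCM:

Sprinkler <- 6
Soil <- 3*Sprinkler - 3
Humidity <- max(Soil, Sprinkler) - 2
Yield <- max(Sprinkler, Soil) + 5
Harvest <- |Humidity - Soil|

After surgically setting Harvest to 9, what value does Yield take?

20

The intervention breaks the incoming arrows to Harvest: Harvest <- |Humidity - Soil| no longer applies, and Harvest = 9.
Since Yield is not a descendant of the intervened variable, it is unaffected.
Soil = 3*Sprinkler - 3  [with Sprinkler=6]  = 15
Yield = max(Sprinkler, Soil) + 5  [with Sprinkler=6, Soil=15]  = 20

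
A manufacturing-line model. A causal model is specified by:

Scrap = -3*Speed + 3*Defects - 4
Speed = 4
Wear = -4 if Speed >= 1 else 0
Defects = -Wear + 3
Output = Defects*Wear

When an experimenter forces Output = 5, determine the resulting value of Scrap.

5

The intervention breaks the incoming arrows to Output: Output = Defects*Wear no longer applies, and Output = 5.
Since Scrap is not a descendant of the intervened variable, it is unaffected.
Wear = -4 if Speed >= 1 else 0  [with Speed=4]  = -4
Defects = -Wear + 3  [with Wear=-4]  = 7
Scrap = -3*Speed + 3*Defects - 4  [with Speed=4, Defects=7]  = 5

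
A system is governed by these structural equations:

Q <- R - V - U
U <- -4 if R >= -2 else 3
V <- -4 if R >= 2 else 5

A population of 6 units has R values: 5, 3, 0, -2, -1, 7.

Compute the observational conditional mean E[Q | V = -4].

13

E[Q|V=-4] averages over only the 3 units with V=-4 (R = 5, 3, 7): Q = 13, 11, 15, mean 13.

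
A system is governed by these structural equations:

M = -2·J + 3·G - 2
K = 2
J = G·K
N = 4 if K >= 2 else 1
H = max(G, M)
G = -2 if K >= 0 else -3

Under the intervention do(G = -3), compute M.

1

Under do(G=-3), the mechanism G = -2 if K >= 0 else -3 is discarded; G is fixed at -3.
J = G·K  [with G=-3, K=2]  = -6
M = -2·J + 3·G - 2  [with J=-6, G=-3]  = 1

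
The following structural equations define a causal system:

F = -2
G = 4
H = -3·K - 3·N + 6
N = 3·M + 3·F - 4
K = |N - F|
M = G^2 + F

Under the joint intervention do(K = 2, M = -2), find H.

The joint intervention fixes K = 2, M = -2, removing each variable's own equation.
N = 3·M + 3·F - 4  [with M=-2, F=-2]  = -16
H = -3·K - 3·N + 6  [with K=2, N=-16]  = 48

48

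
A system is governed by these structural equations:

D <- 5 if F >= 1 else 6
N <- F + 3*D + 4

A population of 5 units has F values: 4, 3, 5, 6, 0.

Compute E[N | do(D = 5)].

The intervention sets D=5 in all 5 units regardless of F. Recomputing N per unit gives 23, 22, 24, 25, 19; average 22.6.

22.6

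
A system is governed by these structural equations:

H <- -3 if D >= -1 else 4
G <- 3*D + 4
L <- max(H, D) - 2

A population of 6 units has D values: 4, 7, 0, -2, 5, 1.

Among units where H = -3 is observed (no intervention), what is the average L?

Conditioning on H=-3 selects the 5 unit(s) with D ∈ {4, 7, 0, 5, 1}. Their L values: 2, 5, -2, 3, -1. Mean = 1.4.

1.4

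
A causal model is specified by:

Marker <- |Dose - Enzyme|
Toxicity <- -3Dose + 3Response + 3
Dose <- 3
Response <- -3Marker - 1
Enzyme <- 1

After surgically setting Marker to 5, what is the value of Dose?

Under do(Marker=5), the mechanism Marker <- |Dose - Enzyme| is discarded; Marker is fixed at 5.
Dose is not downstream of the intervention, so its value is determined by the original equations.

3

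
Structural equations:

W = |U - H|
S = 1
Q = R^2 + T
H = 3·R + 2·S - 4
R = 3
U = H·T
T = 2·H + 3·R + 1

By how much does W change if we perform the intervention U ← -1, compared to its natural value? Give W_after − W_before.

Intervening sets U = -1 and removes its equation (U = H·T).
H = 3·R + 2·S - 4  [with R=3, S=1]  = 7
W = |U - H|  [with U=-1, H=7]  = 8
Without intervention: H = 3·R + 2·S - 4  [with R=3, S=1]  = 7; T = 2·H + 3·R + 1  [with H=7, R=3]  = 24; U = H·T  [with H=7, T=24]  = 168; W = |U - H|  [with U=168, H=7]  = 161.
Change = 8 − 161 = -153.

-153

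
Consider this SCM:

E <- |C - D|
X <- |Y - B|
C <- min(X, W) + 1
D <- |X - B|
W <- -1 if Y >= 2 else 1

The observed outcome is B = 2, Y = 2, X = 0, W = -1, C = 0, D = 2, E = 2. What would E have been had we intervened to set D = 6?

Intervening sets D = 6 and removes its equation (D <- |X - B|).
X = |Y - B|  [with Y=2, B=2]  = 0
W = -1 if Y >= 2 else 1  [with Y=2]  = -1
C = min(X, W) + 1  [with X=0, W=-1]  = 0
E = |C - D|  [with C=0, D=6]  = 6

6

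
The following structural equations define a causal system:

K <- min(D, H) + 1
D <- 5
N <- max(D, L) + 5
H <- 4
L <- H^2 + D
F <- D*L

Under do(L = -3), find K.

The intervention breaks the incoming arrows to L: L <- H^2 + D no longer applies, and L = -3.
No directed path runs from L to K, so K keeps its natural value.
K = min(D, H) + 1  [with D=5, H=4]  = 5

5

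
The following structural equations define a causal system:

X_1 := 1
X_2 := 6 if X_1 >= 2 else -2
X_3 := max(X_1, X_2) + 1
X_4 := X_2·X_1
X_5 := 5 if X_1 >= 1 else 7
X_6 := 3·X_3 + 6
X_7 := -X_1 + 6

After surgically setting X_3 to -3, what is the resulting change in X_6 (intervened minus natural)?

The intervention breaks the incoming arrows to X_3: X_3 := max(X_1, X_2) + 1 no longer applies, and X_3 = -3.
X_6 = 3·X_3 + 6  [with X_3=-3]  = -3
Without intervention: X_2 = 6 if X_1 >= 2 else -2  [with X_1=1]  = -2; X_3 = max(X_1, X_2) + 1  [with X_1=1, X_2=-2]  = 2; X_6 = 3·X_3 + 6  [with X_3=2]  = 12.
Change = -3 − 12 = -15.

-15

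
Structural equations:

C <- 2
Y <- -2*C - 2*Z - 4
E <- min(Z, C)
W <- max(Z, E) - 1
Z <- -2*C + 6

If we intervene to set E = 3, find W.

do(E=3) replaces the equation E <- min(Z, C) with the constant E = 3.
Z = -2*C + 6  [with C=2]  = 2
W = max(Z, E) - 1  [with Z=2, E=3]  = 2

2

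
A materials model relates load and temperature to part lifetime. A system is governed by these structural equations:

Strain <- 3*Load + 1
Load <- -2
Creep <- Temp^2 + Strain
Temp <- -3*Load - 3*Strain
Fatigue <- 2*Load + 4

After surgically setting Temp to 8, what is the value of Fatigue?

0

do(Temp=8) replaces the equation Temp <- -3*Load - 3*Strain with the constant Temp = 8.
Fatigue is not downstream of the intervention, so its value is determined by the original equations.
Fatigue = 2*Load + 4  [with Load=-2]  = 0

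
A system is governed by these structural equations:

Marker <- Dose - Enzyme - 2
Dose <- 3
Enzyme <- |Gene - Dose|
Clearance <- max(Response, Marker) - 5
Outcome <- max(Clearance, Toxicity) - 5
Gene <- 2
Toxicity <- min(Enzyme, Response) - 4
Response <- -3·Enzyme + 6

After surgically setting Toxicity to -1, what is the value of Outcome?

Intervening sets Toxicity = -1 and removes its equation (Toxicity <- min(Enzyme, Response) - 4).
Enzyme = |Gene - Dose|  [with Gene=2, Dose=3]  = 1
Marker = Dose - Enzyme - 2  [with Dose=3, Enzyme=1]  = 0
Response = -3·Enzyme + 6  [with Enzyme=1]  = 3
Clearance = max(Response, Marker) - 5  [with Response=3, Marker=0]  = -2
Outcome = max(Clearance, Toxicity) - 5  [with Clearance=-2, Toxicity=-1]  = -6

-6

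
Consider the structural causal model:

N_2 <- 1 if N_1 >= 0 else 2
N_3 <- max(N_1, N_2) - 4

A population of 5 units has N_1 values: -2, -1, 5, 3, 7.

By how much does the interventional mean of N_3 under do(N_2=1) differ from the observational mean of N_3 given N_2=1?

Under do(N_2=1), N_2's equation is replaced by N_2=1 for every unit. Per-unit N_3: -3, -3, 1, -1, 3. Mean = -0.6.
Observing N_2=1 restricts to units where N_2's equation naturally yields 1: N_1 ∈ {5, 3, 7}. In that subpopulation N_3 = 1, -1, 3, mean 1.
Difference = -0.6 − 1 = -1.6.

-1.6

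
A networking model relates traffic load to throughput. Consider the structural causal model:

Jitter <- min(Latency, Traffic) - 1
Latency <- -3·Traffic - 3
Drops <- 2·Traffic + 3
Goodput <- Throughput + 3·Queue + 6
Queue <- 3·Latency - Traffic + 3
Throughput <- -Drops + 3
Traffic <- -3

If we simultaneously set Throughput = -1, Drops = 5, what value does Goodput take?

Under do(Throughput = -1, Drops = 5), each intervened variable's structural equation is replaced by its fixed value.
Latency = -3·Traffic - 3  [with Traffic=-3]  = 6
Queue = 3·Latency - Traffic + 3  [with Latency=6, Traffic=-3]  = 24
Goodput = Throughput + 3·Queue + 6  [with Throughput=-1, Queue=24]  = 77

77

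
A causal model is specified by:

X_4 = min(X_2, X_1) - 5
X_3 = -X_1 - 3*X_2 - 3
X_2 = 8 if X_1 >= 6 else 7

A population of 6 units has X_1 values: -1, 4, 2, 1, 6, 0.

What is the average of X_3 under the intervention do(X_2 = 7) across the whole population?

-26

Under do(X_2=7), X_2's equation is replaced by X_2=7 for every unit. Per-unit X_3: -23, -28, -26, -25, -30, -24. Mean = -26.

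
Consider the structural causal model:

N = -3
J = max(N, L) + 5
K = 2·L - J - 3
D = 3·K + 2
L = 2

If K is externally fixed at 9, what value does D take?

Intervening sets K = 9 and removes its equation (K = 2·L - J - 3).
D = 3·K + 2  [with K=9]  = 29

29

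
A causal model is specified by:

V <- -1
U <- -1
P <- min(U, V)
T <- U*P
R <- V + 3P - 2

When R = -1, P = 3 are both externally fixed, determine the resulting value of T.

-3

Under do(R = -1, P = 3), each intervened variable's structural equation is replaced by its fixed value.
T = U*P  [with U=-1, P=3]  = -3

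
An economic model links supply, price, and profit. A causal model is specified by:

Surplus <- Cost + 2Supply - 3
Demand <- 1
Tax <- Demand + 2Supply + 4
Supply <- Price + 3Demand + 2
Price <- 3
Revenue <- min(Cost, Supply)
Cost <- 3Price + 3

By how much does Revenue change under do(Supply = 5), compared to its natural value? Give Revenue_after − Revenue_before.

do(Supply=5) replaces the equation Supply <- Price + 3Demand + 2 with the constant Supply = 5.
Cost = 3Price + 3  [with Price=3]  = 12
Revenue = min(Cost, Supply)  [with Cost=12, Supply=5]  = 5
Without intervention: Supply = Price + 3Demand + 2  [with Price=3, Demand=1]  = 8; Cost = 3Price + 3  [with Price=3]  = 12; Revenue = min(Cost, Supply)  [with Cost=12, Supply=8]  = 8.
Change = 5 − 8 = -3.

-3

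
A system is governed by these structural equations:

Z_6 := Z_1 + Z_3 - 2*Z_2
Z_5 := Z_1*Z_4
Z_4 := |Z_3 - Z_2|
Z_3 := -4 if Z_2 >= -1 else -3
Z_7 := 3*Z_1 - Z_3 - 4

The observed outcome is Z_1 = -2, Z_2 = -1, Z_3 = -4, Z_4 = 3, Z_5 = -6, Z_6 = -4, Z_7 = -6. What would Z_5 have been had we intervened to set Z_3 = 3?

-8

do(Z_3=3) replaces the equation Z_3 := -4 if Z_2 >= -1 else -3 with the constant Z_3 = 3.
Z_4 = |Z_3 - Z_2|  [with Z_3=3, Z_2=-1]  = 4
Z_5 = Z_1*Z_4  [with Z_1=-2, Z_4=4]  = -8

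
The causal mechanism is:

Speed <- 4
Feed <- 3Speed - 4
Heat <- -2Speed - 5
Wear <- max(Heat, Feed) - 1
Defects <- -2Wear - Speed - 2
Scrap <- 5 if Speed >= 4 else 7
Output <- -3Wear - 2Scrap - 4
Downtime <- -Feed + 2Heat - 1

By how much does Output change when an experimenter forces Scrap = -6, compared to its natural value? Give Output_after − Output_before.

Intervening sets Scrap = -6 and removes its equation (Scrap <- 5 if Speed >= 4 else 7).
Feed = 3Speed - 4  [with Speed=4]  = 8
Heat = -2Speed - 5  [with Speed=4]  = -13
Wear = max(Heat, Feed) - 1  [with Heat=-13, Feed=8]  = 7
Output = -3Wear - 2Scrap - 4  [with Wear=7, Scrap=-6]  = -13
Without intervention: Feed = 3Speed - 4  [with Speed=4]  = 8; Heat = -2Speed - 5  [with Speed=4]  = -13; Wear = max(Heat, Feed) - 1  [with Heat=-13, Feed=8]  = 7; Scrap = 5 if Speed >= 4 else 7  [with Speed=4]  = 5; Output = -3Wear - 2Scrap - 4  [with Wear=7, Scrap=5]  = -35.
Change = -13 − (-35) = 22.

22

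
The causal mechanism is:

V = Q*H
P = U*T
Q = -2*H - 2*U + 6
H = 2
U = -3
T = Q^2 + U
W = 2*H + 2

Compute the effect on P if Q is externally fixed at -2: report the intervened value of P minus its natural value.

The intervention breaks the incoming arrows to Q: Q = -2*H - 2*U + 6 no longer applies, and Q = -2.
T = Q^2 + U  [with Q=-2, U=-3]  = 1
P = U*T  [with U=-3, T=1]  = -3
Without intervention: Q = -2*H - 2*U + 6  [with H=2, U=-3]  = 8; T = Q^2 + U  [with Q=8, U=-3]  = 61; P = U*T  [with U=-3, T=61]  = -183.
Change = -3 − (-183) = 180.

180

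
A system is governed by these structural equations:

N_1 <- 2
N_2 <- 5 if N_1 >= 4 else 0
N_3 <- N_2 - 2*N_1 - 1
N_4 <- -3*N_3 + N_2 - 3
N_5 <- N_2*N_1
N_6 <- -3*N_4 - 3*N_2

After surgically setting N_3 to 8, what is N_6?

81

The intervention breaks the incoming arrows to N_3: N_3 <- N_2 - 2*N_1 - 1 no longer applies, and N_3 = 8.
N_2 = 5 if N_1 >= 4 else 0  [with N_1=2]  = 0
N_4 = -3*N_3 + N_2 - 3  [with N_3=8, N_2=0]  = -27
N_6 = -3*N_4 - 3*N_2  [with N_4=-27, N_2=0]  = 81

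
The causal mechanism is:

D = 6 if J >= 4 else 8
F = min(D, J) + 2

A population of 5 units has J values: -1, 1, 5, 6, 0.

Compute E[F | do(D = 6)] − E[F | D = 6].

-3.3

Under do(D=6), D's equation is replaced by D=6 for every unit. Per-unit F: 1, 3, 7, 8, 2. Mean = 4.2.
E[F|D=6] averages over only the 2 units with D=6 (J = 5, 6): F = 7, 8, mean 7.5.
Difference = 4.2 − 7.5 = -3.3.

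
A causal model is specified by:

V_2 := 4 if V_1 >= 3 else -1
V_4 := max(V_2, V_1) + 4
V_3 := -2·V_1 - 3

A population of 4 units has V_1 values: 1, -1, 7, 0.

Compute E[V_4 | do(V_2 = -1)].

do(V_2=-1) breaks V_2's dependence on V_1. With V_2=-1 fixed, V_4 across the units is 5, 3, 11, 4, mean 5.75.

5.75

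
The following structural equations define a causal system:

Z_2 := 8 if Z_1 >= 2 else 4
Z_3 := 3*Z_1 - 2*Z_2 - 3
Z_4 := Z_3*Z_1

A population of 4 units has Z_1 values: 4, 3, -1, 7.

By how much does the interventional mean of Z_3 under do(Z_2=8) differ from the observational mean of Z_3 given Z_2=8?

-4.25

Under do(Z_2=8), Z_2's equation is replaced by Z_2=8 for every unit. Per-unit Z_3: -7, -10, -22, 2. Mean = -9.25.
E[Z_3|Z_2=8] averages over only the 3 units with Z_2=8 (Z_1 = 4, 3, 7): Z_3 = -7, -10, 2, mean -5.
Difference = -9.25 − (-5) = -4.25.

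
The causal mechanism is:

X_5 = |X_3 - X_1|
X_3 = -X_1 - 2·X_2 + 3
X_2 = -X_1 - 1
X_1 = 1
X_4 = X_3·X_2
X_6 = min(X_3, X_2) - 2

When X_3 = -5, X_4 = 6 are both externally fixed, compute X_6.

Setting X_3 = -5, X_4 = 6 by intervention discards those variables' equations.
X_2 = -X_1 - 1  [with X_1=1]  = -2
X_6 = min(X_3, X_2) - 2  [with X_3=-5, X_2=-2]  = -7

-7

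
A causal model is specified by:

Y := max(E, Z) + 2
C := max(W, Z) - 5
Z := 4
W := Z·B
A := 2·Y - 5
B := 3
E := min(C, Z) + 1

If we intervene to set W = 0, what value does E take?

0

do(W=0) replaces the equation W := Z·B with the constant W = 0.
C = max(W, Z) - 5  [with W=0, Z=4]  = -1
E = min(C, Z) + 1  [with C=-1, Z=4]  = 0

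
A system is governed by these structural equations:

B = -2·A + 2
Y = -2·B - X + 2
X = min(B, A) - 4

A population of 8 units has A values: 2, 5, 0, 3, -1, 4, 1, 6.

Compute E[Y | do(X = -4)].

12

Every unit gets X=-4 under the intervention. Y values become 10, 22, 2, 14, -2, 18, 6, 26; E[Y|do(X=-4)] = 12.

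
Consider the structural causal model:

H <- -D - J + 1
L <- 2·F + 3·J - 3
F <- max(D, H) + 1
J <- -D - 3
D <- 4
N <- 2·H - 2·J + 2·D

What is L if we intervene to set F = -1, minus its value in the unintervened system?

-12

The intervention breaks the incoming arrows to F: F <- max(D, H) + 1 no longer applies, and F = -1.
J = -D - 3  [with D=4]  = -7
L = 2·F + 3·J - 3  [with F=-1, J=-7]  = -26
Without intervention: J = -D - 3  [with D=4]  = -7; H = -D - J + 1  [with D=4, J=-7]  = 4; F = max(D, H) + 1  [with D=4, H=4]  = 5; L = 2·F + 3·J - 3  [with F=5, J=-7]  = -14.
Change = -26 − (-14) = -12.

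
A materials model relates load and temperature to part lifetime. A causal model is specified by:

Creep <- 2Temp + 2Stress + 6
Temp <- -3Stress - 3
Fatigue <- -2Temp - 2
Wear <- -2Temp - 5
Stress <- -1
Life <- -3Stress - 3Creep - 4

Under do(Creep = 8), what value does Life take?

-25

The intervention breaks the incoming arrows to Creep: Creep <- 2Temp + 2Stress + 6 no longer applies, and Creep = 8.
Life = -3Stress - 3Creep - 4  [with Stress=-1, Creep=8]  = -25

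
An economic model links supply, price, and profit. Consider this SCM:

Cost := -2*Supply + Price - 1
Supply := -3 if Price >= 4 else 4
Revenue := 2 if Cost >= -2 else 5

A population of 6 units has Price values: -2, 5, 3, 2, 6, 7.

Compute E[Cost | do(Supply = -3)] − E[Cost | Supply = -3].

-2.5

Under do(Supply=-3), Supply's equation is replaced by Supply=-3 for every unit. Per-unit Cost: 3, 10, 8, 7, 11, 12. Mean = 8.5.
E[Cost|Supply=-3] averages over only the 3 units with Supply=-3 (Price = 5, 6, 7): Cost = 10, 11, 12, mean 11.
Difference = 8.5 − 11 = -2.5.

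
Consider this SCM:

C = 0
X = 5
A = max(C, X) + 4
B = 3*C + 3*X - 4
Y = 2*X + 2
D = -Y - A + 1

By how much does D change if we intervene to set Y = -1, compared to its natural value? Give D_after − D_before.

13

The intervention breaks the incoming arrows to Y: Y = 2*X + 2 no longer applies, and Y = -1.
A = max(C, X) + 4  [with C=0, X=5]  = 9
D = -Y - A + 1  [with Y=-1, A=9]  = -7
Without intervention: A = max(C, X) + 4  [with C=0, X=5]  = 9; Y = 2*X + 2  [with X=5]  = 12; D = -Y - A + 1  [with Y=12, A=9]  = -20.
Change = -7 − (-20) = 13.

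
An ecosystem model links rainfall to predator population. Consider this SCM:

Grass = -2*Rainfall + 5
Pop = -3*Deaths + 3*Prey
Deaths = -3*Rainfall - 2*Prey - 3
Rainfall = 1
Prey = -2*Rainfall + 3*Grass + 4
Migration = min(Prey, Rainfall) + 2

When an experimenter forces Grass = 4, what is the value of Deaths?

-34

Under do(Grass=4), the mechanism Grass = -2*Rainfall + 5 is discarded; Grass is fixed at 4.
Prey = -2*Rainfall + 3*Grass + 4  [with Rainfall=1, Grass=4]  = 14
Deaths = -3*Rainfall - 2*Prey - 3  [with Rainfall=1, Prey=14]  = -34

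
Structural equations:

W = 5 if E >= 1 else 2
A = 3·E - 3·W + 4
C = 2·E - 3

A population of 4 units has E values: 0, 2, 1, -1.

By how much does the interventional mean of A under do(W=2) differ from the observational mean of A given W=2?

Every unit gets W=2 under the intervention. A values become -2, 4, 1, -5; E[A|do(W=2)] = -0.5.
Conditioning on W=2 selects the 2 unit(s) with E ∈ {0, -1}. Their A values: -2, -5. Mean = -3.5.
Difference = -0.5 − (-3.5) = 3.

3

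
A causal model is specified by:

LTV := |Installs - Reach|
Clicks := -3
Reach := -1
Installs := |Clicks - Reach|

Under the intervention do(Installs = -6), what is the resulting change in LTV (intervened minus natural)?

2

The intervention breaks the incoming arrows to Installs: Installs := |Clicks - Reach| no longer applies, and Installs = -6.
LTV = |Installs - Reach|  [with Installs=-6, Reach=-1]  = 5
Without intervention: Installs = |Clicks - Reach|  [with Clicks=-3, Reach=-1]  = 2; LTV = |Installs - Reach|  [with Installs=2, Reach=-1]  = 3.
Change = 5 − 3 = 2.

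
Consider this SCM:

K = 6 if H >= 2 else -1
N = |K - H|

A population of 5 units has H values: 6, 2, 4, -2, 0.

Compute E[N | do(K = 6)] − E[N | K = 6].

do(K=6) breaks K's dependence on H. With K=6 fixed, N across the units is 0, 4, 2, 8, 6, mean 4.
Conditioning on K=6 selects the 3 unit(s) with H ∈ {6, 2, 4}. Their N values: 0, 4, 2. Mean = 2.
Difference = 4 − 2 = 2.

2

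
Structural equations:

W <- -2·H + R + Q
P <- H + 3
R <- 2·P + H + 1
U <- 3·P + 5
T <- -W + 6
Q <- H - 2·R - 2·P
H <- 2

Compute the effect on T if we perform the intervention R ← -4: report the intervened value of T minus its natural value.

The intervention breaks the incoming arrows to R: R <- 2·P + H + 1 no longer applies, and R = -4.
P = H + 3  [with H=2]  = 5
Q = H - 2·R - 2·P  [with H=2, R=-4, P=5]  = 0
W = -2·H + R + Q  [with H=2, R=-4, Q=0]  = -8
T = -W + 6  [with W=-8]  = 14
Without intervention: P = H + 3  [with H=2]  = 5; R = 2·P + H + 1  [with P=5, H=2]  = 13; Q = H - 2·R - 2·P  [with H=2, R=13, P=5]  = -34; W = -2·H + R + Q  [with H=2, R=13, Q=-34]  = -25; T = -W + 6  [with W=-25]  = 31.
Change = 14 − 31 = -17.

-17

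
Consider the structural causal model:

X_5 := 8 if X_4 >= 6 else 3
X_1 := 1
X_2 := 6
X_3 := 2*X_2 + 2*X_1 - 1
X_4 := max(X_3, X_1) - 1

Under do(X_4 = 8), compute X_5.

8

Intervening sets X_4 = 8 and removes its equation (X_4 := max(X_3, X_1) - 1).
X_5 = 8 if X_4 >= 6 else 3  [with X_4=8]  = 8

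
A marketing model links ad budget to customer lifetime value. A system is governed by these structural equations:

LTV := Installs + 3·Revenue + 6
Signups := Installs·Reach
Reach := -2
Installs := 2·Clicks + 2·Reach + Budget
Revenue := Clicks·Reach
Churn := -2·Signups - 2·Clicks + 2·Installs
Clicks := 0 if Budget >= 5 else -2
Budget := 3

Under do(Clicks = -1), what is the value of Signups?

do(Clicks=-1) replaces the equation Clicks := 0 if Budget >= 5 else -2 with the constant Clicks = -1.
Installs = 2·Clicks + 2·Reach + Budget  [with Clicks=-1, Reach=-2, Budget=3]  = -3
Signups = Installs·Reach  [with Installs=-3, Reach=-2]  = 6

6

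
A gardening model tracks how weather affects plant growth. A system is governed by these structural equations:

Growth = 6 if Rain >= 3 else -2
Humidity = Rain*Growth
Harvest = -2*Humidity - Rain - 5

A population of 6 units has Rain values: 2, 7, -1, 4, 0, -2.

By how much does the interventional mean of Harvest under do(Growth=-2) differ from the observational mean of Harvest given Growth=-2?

5.75

do(Growth=-2) breaks Growth's dependence on Rain. With Growth=-2 fixed, Harvest across the units is 1, 16, -8, 7, -5, -11, mean 0.
Observing Growth=-2 restricts to units where Growth's equation naturally yields -2: Rain ∈ {2, -1, 0, -2}. In that subpopulation Harvest = 1, -8, -5, -11, mean -5.75.
Difference = 0 − (-5.75) = 5.75.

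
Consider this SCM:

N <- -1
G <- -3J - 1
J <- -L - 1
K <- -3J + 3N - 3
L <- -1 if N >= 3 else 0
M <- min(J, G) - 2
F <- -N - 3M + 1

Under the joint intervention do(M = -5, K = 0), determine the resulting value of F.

Under do(M = -5, K = 0), each intervened variable's structural equation is replaced by its fixed value.
F = -N - 3M + 1  [with N=-1, M=-5]  = 17

17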